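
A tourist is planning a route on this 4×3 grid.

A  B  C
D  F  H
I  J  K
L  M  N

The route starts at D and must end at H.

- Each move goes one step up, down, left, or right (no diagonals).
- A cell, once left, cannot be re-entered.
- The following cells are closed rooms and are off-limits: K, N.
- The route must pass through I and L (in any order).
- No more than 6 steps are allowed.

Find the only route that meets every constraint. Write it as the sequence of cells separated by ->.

Any route must reach I and L and still end at H within 6 moves, so the order of the required stops is forced.
Route from D: 2× down (reaching L), right to M, 2× up (reaching F), right to H — 6 moves in all.
Check: all required cells visited; 6 ≤ 6 moves.

D -> I -> L -> M -> J -> F -> H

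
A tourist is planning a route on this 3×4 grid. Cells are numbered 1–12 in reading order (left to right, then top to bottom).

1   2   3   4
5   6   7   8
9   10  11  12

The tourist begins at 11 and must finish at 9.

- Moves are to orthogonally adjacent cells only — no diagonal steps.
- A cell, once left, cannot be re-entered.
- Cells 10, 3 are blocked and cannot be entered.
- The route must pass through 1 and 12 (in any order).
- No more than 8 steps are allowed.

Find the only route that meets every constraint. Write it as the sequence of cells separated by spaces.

11 12 8 7 6 2 1 5 9

Any route must reach 1 and 12 and still end at 9 within 8 moves, so the order of the required stops is forced.
Route from 11: right to 12, up to 8, 2× left (reaching 6), up to 2, left to 1, 2× down (reaching 9) — 8 moves in all.
Check: all required cells visited; 8 ≤ 8 moves.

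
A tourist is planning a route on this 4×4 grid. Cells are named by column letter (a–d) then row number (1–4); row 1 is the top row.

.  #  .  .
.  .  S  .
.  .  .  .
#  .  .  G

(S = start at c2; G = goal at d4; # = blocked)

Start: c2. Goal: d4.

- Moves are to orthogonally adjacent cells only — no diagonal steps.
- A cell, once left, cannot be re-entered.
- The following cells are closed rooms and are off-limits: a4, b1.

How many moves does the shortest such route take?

3

The Manhattan distance from c2 to d4 is |2−4| + |3−4| = 3, so at least 3 moves are needed.
A route of 3 moves achieves this: c2 → c3 → c4 → d4.
Since 3 matches the lower bound, it is optimal.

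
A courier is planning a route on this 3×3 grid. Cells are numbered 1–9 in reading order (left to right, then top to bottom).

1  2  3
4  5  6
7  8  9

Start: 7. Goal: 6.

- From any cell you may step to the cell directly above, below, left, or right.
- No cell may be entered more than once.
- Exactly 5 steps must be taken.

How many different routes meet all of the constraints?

Need simple routes of exactly 5 moves from 7 to 6 (Manhattan distance 3, so 1 moves are spent on a detour and 1 undoing it).
Enumerating: 7 4 1 2 5 6 | 7 4 1 2 3 6 | 7 4 5 2 3 6 | 7 4 5 8 9 6 | 7 8 5 2 3 6.
That gives 5 routes.

5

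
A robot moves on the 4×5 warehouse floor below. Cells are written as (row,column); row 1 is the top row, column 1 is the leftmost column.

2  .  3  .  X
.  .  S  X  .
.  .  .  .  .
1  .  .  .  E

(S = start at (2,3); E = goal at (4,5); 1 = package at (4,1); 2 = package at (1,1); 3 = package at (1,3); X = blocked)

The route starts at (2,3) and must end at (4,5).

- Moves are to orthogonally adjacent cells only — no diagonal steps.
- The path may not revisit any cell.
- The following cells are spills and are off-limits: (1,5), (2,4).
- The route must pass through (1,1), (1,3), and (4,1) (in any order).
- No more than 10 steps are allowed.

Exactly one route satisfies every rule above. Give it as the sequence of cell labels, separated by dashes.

(2,3) - (1,3) - (1,2) - (1,1) - (2,1) - (3,1) - (4,1) - (4,2) - (4,3) - (4,4) - (4,5)

The 10-move cap with required stops at (1,1), (1,3), (4,1) leaves no slack for detours.
Route from (2,3): up to (1,3), 2× left (reaching (1,1)), 3× down (reaching (4,1)), 4× right (reaching (4,5)) — 10 moves in all.
Check: all required cells visited; 10 ≤ 10 moves.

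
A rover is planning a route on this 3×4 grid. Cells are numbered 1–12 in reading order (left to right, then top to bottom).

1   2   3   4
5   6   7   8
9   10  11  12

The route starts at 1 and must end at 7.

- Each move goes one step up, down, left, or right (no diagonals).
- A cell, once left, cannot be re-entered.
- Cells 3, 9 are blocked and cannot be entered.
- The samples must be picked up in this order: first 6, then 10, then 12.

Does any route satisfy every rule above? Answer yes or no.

One route that works: 1 → 5 → 6 → 10 → 11 → 12 → 8 → 7.

yes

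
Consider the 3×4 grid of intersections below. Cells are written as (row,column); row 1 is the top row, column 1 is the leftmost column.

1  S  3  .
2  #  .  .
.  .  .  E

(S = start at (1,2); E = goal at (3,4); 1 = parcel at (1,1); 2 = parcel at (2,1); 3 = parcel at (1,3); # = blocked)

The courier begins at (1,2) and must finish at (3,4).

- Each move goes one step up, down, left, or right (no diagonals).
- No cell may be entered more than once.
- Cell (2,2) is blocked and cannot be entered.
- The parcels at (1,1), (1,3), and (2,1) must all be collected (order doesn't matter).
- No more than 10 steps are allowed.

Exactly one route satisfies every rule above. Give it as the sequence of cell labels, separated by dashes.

The budget equals the shortest possible length, so every move has to be on a shortest route through the required cells.
Route from (1,2): left 1 to (1,1), down 2 to (3,1), right 2 to (3,3), up 2 to (1,3), right 1 to (1,4), down 2 to (3,4) — 10 moves in all.
Check: all required cells visited; 10 ≤ 10 moves.

(1,2) - (1,1) - (2,1) - (3,1) - (3,2) - (3,3) - (2,3) - (1,3) - (1,4) - (2,4) - (3,4)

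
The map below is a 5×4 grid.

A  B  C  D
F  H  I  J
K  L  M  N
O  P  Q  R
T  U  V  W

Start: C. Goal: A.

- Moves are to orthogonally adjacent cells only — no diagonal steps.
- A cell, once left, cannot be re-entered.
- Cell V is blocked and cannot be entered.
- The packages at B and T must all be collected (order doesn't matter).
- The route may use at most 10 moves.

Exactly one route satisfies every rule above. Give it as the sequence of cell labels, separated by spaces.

The 10-move cap with required stops at B, T leaves no slack for detours.
Route from C: left 1 to B, down 4 to U, left 1 to T, up 4 to A — 10 moves in all.
Check: all required cells visited; 10 ≤ 10 moves.

C B H L P U T O K F A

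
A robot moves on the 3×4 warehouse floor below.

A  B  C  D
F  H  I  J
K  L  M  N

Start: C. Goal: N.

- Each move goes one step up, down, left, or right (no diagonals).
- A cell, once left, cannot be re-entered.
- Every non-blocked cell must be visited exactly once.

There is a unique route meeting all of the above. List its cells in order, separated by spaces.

C D J I H B A F K L M N

Need to visit all 12 open cells exactly once, starting at C and ending at N.
Route from C: right to D, down to J, 2× left (reaching H), up to B, left to A, 2× down (reaching K), 3× right (reaching N) — 11 moves in all.
Check: all 12 open cells covered.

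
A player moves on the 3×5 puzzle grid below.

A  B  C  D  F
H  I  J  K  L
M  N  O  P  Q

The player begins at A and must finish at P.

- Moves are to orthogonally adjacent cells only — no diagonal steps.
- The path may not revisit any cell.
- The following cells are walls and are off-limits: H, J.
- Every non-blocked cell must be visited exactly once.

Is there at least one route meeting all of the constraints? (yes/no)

no

Cell M has only one open neighbour but is neither the start nor the goal, so a Hamiltonian route would have to both enter and leave it through the same neighbour — impossible without revisiting.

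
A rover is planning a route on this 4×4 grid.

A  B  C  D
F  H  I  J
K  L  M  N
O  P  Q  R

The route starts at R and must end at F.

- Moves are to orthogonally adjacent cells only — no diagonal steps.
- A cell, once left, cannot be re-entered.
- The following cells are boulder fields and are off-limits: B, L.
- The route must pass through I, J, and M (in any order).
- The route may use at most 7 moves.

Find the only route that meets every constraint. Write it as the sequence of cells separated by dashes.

R - Q - M - N - J - I - H - F

The budget equals the shortest possible length, so every move has to be on a shortest route through the required cells.
Route from R: left 1 to Q, up 1 to M, right 1 to N, up 1 to J, left 3 to F — 7 moves in all.
Check: all required cells visited; 7 ≤ 7 moves.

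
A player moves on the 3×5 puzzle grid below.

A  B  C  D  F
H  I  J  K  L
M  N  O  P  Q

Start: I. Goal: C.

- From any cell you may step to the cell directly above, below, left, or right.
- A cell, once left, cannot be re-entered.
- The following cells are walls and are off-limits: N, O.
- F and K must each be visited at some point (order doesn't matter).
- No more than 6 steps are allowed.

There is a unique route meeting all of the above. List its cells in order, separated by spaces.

I J K L F D C

The budget equals the shortest possible length, so every move has to be on a shortest route through the required cells.
Route from I: right 3 to L, up 1 to F, left 2 to C — 6 moves in all.
Check: all required cells visited; 6 ≤ 6 moves.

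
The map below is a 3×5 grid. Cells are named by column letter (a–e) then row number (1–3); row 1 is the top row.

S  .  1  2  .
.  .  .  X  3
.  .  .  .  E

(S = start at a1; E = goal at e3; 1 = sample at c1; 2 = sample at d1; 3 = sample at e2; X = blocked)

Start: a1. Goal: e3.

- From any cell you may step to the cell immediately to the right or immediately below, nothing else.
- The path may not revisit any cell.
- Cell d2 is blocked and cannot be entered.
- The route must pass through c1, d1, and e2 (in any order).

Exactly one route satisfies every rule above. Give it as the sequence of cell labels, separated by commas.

Moves only go right or down, so the column and row indices never decrease.
Route from a1: 4× right (reaching e1), 2× down (reaching e3) — 6 moves in all.
Check: all required cells visited.

a1, b1, c1, d1, e1, e2, e3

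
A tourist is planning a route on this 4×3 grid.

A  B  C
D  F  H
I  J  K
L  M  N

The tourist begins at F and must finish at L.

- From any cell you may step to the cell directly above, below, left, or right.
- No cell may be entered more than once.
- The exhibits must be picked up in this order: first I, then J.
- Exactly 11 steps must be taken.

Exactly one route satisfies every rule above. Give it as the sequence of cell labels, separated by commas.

F, H, C, B, A, D, I, J, K, N, M, L

The waypoints must appear in the order I, J, with no cell reused.
Route from F: right 1 to H, up 1 to C, left 2 to A, down 2 to I, right 2 to K, down 1 to N, left 2 to L — 11 moves in all.
Check: order respected (I at step 6, J at step 7); 11 moves as required.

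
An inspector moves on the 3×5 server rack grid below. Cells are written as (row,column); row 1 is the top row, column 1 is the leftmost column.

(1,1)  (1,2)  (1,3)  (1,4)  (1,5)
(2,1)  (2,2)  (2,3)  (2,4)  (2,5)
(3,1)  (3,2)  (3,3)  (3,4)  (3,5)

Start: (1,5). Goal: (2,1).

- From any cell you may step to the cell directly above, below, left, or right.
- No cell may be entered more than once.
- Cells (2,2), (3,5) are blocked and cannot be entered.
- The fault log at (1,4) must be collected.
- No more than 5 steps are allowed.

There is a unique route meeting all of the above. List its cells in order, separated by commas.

The 5-move cap with required stops at (1,4) leaves no slack for detours.
Route from (1,5): 4× left (reaching (1,1)), down to (2,1) — 5 moves in all.
Check: all required cells visited; 5 ≤ 5 moves.

(1,5), (1,4), (1,3), (1,2), (1,1), (2,1)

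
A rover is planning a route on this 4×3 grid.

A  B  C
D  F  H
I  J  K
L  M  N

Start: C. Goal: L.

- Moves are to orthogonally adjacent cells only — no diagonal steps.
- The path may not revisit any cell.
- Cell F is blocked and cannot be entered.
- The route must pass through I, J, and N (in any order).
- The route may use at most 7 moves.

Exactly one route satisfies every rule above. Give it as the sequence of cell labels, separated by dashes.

The 7-move cap with required stops at I, J, N leaves no slack for detours.
Route from C: down 3 to N, left 1 to M, up 1 to J, left 1 to I, down 1 to L — 7 moves in all.
Check: all required cells visited; 7 ≤ 7 moves.

C - H - K - N - M - J - I - L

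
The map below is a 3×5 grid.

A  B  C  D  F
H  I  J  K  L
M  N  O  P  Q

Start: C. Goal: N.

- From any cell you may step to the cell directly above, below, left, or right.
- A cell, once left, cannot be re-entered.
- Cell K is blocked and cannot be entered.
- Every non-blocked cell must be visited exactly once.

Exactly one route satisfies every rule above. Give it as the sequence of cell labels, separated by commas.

Need to visit all 14 open cells exactly once, starting at C and ending at N.
Cell D has only two open neighbours (C and F), so the path must pass straight through it: one of those is the cell it's entered from and the other is where it exits.
Route from C: right 2 to F, down 2 to Q, left 2 to O, up 1 to J, left 1 to I, up 1 to B, left 1 to A, down 2 to M, right 1 to N — 13 moves in all.
Check: all 14 open cells covered.

C, D, F, L, Q, P, O, J, I, B, A, H, M, N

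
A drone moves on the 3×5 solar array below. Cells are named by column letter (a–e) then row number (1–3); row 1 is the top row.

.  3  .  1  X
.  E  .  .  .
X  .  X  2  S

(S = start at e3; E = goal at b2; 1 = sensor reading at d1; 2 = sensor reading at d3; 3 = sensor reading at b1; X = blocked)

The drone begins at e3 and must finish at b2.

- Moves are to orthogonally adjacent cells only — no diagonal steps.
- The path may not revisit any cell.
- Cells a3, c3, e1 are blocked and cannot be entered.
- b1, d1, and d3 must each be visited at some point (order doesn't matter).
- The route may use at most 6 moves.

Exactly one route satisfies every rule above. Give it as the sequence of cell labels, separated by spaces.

Any route must reach b1, d1, and d3 and still end at b2 within 6 moves, so the order of the required stops is forced.
Route from e3: left 1 to d3, up 2 to d1, left 2 to b1, down 1 to b2 — 6 moves in all.
Check: all required cells visited; 6 ≤ 6 moves.

e3 d3 d2 d1 c1 b1 b2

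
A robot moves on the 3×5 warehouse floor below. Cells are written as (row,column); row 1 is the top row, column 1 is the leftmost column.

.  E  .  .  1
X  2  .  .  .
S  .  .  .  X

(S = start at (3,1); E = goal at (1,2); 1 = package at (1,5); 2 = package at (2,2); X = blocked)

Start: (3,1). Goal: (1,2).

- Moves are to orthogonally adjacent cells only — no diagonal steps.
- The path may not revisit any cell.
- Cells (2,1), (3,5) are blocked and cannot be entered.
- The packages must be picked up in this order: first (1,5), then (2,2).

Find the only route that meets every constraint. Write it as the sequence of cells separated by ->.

The waypoints must appear in the order (1,5), (2,2), with no cell reused.
Route from (3,1): 3× right (reaching (3,4)), up to (2,4), right to (2,5), up to (1,5), 2× left (reaching (1,3)), down to (2,3), left to (2,2), up to (1,2) — 11 moves in all.
Check: order respected (1 at step 6, 2 at step 10).

(3,1) -> (3,2) -> (3,3) -> (3,4) -> (2,4) -> (2,5) -> (1,5) -> (1,4) -> (1,3) -> (2,3) -> (2,2) -> (1,2)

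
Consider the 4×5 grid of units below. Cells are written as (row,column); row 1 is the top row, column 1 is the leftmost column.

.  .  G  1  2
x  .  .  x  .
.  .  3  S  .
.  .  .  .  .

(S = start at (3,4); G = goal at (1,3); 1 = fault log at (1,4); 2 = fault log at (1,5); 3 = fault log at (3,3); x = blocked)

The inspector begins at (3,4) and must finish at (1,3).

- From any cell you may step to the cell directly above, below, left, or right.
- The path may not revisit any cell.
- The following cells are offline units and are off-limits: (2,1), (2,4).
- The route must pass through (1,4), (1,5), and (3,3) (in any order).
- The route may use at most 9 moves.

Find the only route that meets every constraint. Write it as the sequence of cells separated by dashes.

The budget equals the shortest possible length, so every move has to be on a shortest route through the required cells.
Route from (3,4): left to (3,3), down to (4,3), 2× right (reaching (4,5)), 3× up (reaching (1,5)), 2× left (reaching (1,3)) — 9 moves in all.
Check: all required cells visited; 9 ≤ 9 moves.

(3,4) - (3,3) - (4,3) - (4,4) - (4,5) - (3,5) - (2,5) - (1,5) - (1,4) - (1,3)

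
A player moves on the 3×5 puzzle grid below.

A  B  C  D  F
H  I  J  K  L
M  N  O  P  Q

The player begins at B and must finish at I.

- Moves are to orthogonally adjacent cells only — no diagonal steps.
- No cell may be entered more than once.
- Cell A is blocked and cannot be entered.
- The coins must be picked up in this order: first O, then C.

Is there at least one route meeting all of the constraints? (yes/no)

Ignoring the required order, 26 revisit-free routes from B to I pass through all of O and C; the waypoint orders that occur are C → O (26) — never O → C.

no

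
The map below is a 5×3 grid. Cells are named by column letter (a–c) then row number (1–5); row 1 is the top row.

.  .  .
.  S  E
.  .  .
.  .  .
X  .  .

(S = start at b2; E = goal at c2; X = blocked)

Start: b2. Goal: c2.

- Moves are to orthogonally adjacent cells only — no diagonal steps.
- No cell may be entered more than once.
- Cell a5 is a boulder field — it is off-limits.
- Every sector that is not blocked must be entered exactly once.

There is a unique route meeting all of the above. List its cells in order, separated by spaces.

b2 b3 c3 c4 c5 b5 b4 a4 a3 a2 a1 b1 c1 c2

Need to visit all 14 open cells exactly once, starting at b2 and ending at c2.
Route from b2: down to b3, right to c3, 2× down (reaching c5), left to b5, up to b4, left to a4, 3× up (reaching a1), 2× right (reaching c1), down to c2 — 13 moves in all.
Check: all 14 open cells covered.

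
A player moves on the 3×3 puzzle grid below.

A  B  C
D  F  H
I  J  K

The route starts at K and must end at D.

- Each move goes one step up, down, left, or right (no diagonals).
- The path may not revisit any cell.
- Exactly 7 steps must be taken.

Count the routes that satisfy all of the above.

2

Need simple routes of exactly 7 moves from K to D (Manhattan distance 3, so 2 moves are spent on a detour and 2 undoing it).
Enumerating: K H C B F J I D | K J F H C B A D.
That gives 2 routes.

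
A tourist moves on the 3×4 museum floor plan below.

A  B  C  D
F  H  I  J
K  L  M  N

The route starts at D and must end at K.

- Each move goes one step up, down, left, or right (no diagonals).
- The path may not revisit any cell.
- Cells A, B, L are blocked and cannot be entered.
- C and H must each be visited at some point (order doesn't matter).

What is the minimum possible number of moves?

Any route passes through C and H in some order between D and K. Summing Manhattan distances along each leg and taking the cheapest ordering (D → C → H → K) gives a lower bound of 1 + 2 + 2 = 5 moves.
A route of 5 moves achieves this: D → C → I → H → F → K.
Since 5 matches the lower bound, it is optimal.

5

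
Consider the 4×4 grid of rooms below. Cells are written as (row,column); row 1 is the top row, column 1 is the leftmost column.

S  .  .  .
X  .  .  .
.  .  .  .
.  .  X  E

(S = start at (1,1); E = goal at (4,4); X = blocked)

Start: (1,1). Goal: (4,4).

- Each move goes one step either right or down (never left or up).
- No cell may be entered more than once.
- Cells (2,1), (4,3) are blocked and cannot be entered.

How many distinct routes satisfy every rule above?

A right/down-only route from (1,1) to (4,4) makes exactly 3 down-moves and 3 right-moves in some order.
With no other constraints that would be C(6,3) = 20 routes.
Subtract routes through each blocked cell (inclusion–exclusion for overlaps): − through (2,1): 10 − through (4,3): 10 + through (2,1)&(4,3): 6 → 6.
That gives 6 routes.

6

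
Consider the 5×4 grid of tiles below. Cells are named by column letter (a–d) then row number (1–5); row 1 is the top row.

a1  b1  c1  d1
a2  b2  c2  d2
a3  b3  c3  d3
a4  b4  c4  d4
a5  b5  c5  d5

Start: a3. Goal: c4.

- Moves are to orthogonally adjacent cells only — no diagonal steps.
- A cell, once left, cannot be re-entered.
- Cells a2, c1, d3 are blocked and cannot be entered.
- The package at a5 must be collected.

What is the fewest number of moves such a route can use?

Any route passes through a5 somewhere between a3 and c4. Summing Manhattan distances along the two legs (a3 → a5 → c4) gives a lower bound of 2 + 3 = 5 moves.
A route of 5 moves achieves this: a3 → a4 → a5 → b5 → b4 → c4.
Since 5 matches the lower bound, it is optimal.

5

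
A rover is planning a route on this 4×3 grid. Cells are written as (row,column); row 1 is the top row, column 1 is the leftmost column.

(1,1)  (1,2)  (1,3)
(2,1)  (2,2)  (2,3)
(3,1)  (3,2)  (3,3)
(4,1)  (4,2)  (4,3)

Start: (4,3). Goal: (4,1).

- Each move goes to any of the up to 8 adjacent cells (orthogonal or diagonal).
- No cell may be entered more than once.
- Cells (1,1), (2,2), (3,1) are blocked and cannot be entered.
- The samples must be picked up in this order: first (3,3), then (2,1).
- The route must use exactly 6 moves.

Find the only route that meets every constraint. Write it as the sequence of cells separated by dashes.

The waypoints must appear in the order (3,3), (2,1), with no cell reused.
Route from (4,3): 2× up (reaching (2,3)), up-left to (1,2), down-left to (2,1), down-right to (3,2), down-left to (4,1) — 6 moves in all.
Check: order respected ((3,3) at step 1, (2,1) at step 4); 6 moves as required.

(4,3) - (3,3) - (2,3) - (1,2) - (2,1) - (3,2) - (4,1)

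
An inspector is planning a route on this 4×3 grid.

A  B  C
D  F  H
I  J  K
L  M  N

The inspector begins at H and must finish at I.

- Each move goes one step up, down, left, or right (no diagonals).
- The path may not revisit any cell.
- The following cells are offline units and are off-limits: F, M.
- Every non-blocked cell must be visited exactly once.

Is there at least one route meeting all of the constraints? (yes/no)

no

Cell L has only one open neighbour but is neither the start nor the goal, so a Hamiltonian route would have to both enter and leave it through the same neighbour — impossible without revisiting.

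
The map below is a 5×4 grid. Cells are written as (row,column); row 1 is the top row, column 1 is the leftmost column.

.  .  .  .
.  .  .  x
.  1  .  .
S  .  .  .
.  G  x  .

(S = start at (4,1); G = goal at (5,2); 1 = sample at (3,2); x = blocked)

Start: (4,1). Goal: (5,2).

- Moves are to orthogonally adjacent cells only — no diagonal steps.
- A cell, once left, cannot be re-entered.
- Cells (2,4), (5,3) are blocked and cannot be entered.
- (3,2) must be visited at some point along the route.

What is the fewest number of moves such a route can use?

Any route passes through (3,2) somewhere between (4,1) and (5,2). Summing Manhattan distances along the two legs ((4,1) → (3,2) → (5,2)) gives a lower bound of 2 + 2 = 4 moves.
A route of 4 moves achieves this: (4,1) → (3,1) → (3,2) → (4,2) → (5,2).
Since 4 matches the lower bound, it is optimal.

4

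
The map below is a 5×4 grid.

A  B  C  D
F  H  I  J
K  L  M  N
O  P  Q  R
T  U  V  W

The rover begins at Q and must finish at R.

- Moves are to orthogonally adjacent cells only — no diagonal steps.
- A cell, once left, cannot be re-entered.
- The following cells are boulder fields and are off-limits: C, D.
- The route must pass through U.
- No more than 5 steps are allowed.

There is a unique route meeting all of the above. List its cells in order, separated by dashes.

Q - P - U - V - W - R

Any route must reach U and still end at R within 5 moves, so the order of the required stops is forced.
Route from Q: left to P, down to U, 2× right (reaching W), up to R — 5 moves in all.
Check: all required cells visited; 5 ≤ 5 moves.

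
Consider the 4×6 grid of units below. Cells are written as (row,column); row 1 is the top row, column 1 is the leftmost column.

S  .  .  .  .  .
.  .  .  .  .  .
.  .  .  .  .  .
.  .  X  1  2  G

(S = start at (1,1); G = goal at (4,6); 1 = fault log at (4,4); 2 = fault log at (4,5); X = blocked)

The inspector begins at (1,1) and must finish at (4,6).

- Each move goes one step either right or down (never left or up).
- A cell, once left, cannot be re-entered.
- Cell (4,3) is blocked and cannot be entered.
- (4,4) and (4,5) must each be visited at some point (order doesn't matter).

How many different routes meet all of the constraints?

A right/down-only route from (1,1) to (4,6) makes exactly 3 down-moves and 5 right-moves in some order.
With no other constraints that would be C(8,3) = 56 routes.
A monotone route can only reach the required cells in the order (4,4), (4,5), so split there and multiply the segment counts (each segment already excludes blocked cells): (1,1)→(4,4): 10; (4,4)→(4,5): 1; (4,5)→(4,6): 1; product = 10.
That gives 10 routes.

10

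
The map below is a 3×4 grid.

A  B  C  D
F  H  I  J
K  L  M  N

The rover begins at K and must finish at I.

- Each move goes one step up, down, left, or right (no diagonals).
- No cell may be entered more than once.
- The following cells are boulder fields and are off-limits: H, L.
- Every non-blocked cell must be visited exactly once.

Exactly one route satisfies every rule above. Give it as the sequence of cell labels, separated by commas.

K, F, A, B, C, D, J, N, M, I

Need to visit all 10 open cells exactly once, starting at K and ending at I.
Cell F has only two open neighbours (A and K), so the path must pass straight through it: one of those is the cell it's entered from and the other is where it exits.
Route from K: 2× up (reaching A), 3× right (reaching D), 2× down (reaching N), left to M, up to I — 9 moves in all.
Check: all 10 open cells covered.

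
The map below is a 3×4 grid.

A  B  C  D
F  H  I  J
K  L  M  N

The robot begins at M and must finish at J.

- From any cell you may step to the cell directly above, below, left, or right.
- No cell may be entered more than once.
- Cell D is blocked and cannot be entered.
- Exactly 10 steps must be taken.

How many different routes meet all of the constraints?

Need simple routes of exactly 10 moves from M to J (Manhattan distance 2, so 4 moves are spent on a detour and 4 undoing it).
No route satisfies every constraint, so the count is 0.

0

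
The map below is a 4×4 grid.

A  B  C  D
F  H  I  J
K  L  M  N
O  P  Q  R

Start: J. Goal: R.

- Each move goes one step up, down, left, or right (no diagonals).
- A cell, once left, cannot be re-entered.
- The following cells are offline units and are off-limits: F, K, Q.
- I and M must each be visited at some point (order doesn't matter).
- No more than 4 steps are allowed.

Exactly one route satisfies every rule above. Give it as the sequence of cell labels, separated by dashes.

J - I - M - N - R

Any route must reach I and M and still end at R within 4 moves, so the order of the required stops is forced.
Route from J: left to I, down to M, right to N, down to R — 4 moves in all.
Check: all required cells visited; 4 ≤ 4 moves.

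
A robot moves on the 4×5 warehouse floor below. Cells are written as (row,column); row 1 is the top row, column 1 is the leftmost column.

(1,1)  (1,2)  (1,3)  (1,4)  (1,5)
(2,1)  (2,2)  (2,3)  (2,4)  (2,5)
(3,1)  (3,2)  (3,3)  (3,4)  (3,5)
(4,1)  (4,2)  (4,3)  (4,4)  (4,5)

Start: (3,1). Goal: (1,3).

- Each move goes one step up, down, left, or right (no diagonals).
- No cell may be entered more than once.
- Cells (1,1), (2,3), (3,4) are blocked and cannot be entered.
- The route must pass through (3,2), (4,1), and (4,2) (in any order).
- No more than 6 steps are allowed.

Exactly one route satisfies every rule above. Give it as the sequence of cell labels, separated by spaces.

(3,1) (4,1) (4,2) (3,2) (2,2) (1,2) (1,3)

The 6-move cap with required stops at (3,2), (4,1), (4,2) leaves no slack for detours.
Route from (3,1): down to (4,1), right to (4,2), 3× up (reaching (1,2)), right to (1,3) — 6 moves in all.
Check: all required cells visited; 6 ≤ 6 moves.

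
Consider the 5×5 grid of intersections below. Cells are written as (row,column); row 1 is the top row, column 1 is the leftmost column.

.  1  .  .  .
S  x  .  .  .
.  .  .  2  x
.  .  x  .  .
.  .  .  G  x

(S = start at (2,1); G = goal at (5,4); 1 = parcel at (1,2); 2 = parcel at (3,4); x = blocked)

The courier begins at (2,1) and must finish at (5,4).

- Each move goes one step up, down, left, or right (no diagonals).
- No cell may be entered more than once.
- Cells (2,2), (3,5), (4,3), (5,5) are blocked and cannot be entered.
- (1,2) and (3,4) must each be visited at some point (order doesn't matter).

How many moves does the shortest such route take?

Any route passes through (1,2) and (3,4) in some order between (2,1) and (5,4). Summing Manhattan distances along each leg and taking the cheapest ordering ((2,1) → (1,2) → (3,4) → (5,4)) gives a lower bound of 2 + 4 + 2 = 8 moves.
A route of 8 moves achieves this: (2,1) → (1,1) → (1,2) → (1,3) → (2,3) → (3,3) → (3,4) → (4,4) → (5,4).
Since 8 matches the lower bound, it is optimal.

8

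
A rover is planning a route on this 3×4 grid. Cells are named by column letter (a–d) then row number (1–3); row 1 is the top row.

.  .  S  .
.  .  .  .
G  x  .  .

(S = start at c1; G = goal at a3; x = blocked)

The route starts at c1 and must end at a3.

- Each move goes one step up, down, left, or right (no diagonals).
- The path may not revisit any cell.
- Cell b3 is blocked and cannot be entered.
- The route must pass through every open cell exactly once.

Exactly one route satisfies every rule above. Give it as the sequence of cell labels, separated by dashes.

Need to visit all 11 open cells exactly once, starting at c1 and ending at a3.
Route from c1: right to d1, 2× down (reaching d3), left to c3, up to c2, left to b2, up to b1, left to a1, 2× down (reaching a3) — 10 moves in all.
Check: all 11 open cells covered.

c1 - d1 - d2 - d3 - c3 - c2 - b2 - b1 - a1 - a2 - a3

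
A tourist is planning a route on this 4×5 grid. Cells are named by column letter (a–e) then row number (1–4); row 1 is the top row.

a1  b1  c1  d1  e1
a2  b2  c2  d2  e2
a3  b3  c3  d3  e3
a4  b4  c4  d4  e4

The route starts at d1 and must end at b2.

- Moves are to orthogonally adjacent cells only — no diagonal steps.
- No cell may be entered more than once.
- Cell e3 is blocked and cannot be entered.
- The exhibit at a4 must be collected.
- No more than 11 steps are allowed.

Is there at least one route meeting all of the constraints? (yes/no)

yes

One route that works: d1 → d2 → d3 → d4 → c4 → b4 → a4 → a3 → a2 → b2.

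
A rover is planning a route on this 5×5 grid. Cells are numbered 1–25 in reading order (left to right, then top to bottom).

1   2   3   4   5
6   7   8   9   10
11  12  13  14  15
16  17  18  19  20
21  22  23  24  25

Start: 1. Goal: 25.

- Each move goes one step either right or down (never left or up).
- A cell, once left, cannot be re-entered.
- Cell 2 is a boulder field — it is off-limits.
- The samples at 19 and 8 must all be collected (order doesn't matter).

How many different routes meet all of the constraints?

A right/down-only route from 1 to 25 makes exactly 4 down-moves and 4 right-moves in some order.
With no other constraints that would be C(8,4) = 70 routes.
A monotone route can only reach the required cells in the order 8, 19, so split there and multiply the segment counts (each segment already excludes blocked cells): 1→8: 1; 8→19: 3; 19→25: 2; product = 6.
That gives 6 routes.

6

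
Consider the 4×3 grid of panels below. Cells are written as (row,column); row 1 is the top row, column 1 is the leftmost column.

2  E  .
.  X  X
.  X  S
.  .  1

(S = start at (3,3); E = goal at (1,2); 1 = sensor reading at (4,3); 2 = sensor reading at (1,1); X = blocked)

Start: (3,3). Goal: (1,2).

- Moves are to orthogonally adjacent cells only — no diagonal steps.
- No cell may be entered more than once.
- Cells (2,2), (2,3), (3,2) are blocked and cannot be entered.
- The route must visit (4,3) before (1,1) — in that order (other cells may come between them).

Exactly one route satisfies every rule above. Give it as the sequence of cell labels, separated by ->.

(3,3) -> (4,3) -> (4,2) -> (4,1) -> (3,1) -> (2,1) -> (1,1) -> (1,2)

The waypoints must appear in the order (4,3), (1,1), with no cell reused.
Route from (3,3): down 1 to (4,3), left 2 to (4,1), up 3 to (1,1), right 1 to (1,2) — 7 moves in all.
Check: order respected (1 at step 1, 2 at step 6).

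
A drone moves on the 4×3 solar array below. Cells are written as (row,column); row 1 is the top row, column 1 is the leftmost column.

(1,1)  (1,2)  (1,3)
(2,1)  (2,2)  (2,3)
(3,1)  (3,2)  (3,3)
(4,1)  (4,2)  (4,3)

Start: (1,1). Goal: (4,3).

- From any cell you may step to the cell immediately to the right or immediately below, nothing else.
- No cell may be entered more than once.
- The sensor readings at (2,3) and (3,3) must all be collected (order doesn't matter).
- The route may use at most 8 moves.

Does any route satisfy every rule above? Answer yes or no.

yes

One route that works: (1,1) → (2,1) → (2,2) → (2,3) → (3,3) → (4,3).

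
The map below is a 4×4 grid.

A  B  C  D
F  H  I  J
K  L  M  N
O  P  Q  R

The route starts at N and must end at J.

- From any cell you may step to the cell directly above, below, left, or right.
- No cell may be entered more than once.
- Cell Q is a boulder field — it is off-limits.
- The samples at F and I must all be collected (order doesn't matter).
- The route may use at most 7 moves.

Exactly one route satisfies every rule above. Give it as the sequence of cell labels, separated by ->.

Any route must reach F and I and still end at J within 7 moves, so the order of the required stops is forced.
Route from N: 3× left (reaching K), up to F, 3× right (reaching J) — 7 moves in all.
Check: all required cells visited; 7 ≤ 7 moves.

N -> M -> L -> K -> F -> H -> I -> J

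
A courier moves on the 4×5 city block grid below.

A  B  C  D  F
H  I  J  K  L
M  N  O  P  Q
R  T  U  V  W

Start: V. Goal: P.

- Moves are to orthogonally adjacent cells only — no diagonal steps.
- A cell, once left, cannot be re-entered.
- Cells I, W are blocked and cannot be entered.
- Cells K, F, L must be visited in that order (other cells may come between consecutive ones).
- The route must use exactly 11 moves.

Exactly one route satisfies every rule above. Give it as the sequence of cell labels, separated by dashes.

The waypoints must appear in the order K, F, L, with no cell reused.
Route from V: 2× left (reaching T), up to N, right to O, up to J, right to K, up to D, right to F, 2× down (reaching Q), left to P — 11 moves in all.
Check: order respected (K at step 6, F at step 8, L at step 9); 11 moves as required.

V - U - T - N - O - J - K - D - F - L - Q - P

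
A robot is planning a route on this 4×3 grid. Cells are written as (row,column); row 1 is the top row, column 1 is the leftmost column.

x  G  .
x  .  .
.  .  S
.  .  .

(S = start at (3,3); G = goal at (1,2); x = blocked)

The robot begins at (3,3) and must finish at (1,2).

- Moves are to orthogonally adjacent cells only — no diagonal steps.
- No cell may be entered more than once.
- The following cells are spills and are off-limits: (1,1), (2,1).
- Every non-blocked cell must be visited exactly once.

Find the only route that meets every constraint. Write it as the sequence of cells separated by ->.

Need to visit all 10 open cells exactly once, starting at (3,3) and ending at (1,2).
Cell (4,1) has only two open neighbours ((3,1) and (4,2)), so the path must pass straight through it: one of those is the cell it's entered from and the other is where it exits.
Route from (3,3): down to (4,3), 2× left (reaching (4,1)), up to (3,1), right to (3,2), up to (2,2), right to (2,3), up to (1,3), left to (1,2) — 9 moves in all.
Check: all 10 open cells covered.

(3,3) -> (4,3) -> (4,2) -> (4,1) -> (3,1) -> (3,2) -> (2,2) -> (2,3) -> (1,3) -> (1,2)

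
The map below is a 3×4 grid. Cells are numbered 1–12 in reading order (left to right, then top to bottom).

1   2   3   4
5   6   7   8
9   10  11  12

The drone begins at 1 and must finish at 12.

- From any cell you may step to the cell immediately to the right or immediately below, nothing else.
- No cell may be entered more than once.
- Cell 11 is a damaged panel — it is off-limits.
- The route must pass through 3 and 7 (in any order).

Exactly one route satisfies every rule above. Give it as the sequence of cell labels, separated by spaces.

1 2 3 7 8 12

Moves only go right or down, so the column and row indices never decrease.
Route from 1: right 2 to 3, down 1 to 7, right 1 to 8, down 1 to 12 — 5 moves in all.
Check: all required cells visited.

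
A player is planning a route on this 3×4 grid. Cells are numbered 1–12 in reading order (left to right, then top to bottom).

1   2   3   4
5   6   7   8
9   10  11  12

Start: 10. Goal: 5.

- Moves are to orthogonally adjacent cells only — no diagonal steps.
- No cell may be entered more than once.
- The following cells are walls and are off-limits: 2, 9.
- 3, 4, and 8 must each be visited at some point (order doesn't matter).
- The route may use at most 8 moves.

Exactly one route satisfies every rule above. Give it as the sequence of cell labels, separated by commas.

10, 11, 12, 8, 4, 3, 7, 6, 5

The budget equals the shortest possible length, so every move has to be on a shortest route through the required cells.
Route from 10: 2× right (reaching 12), 2× up (reaching 4), left to 3, down to 7, 2× left (reaching 5) — 8 moves in all.
Check: all required cells visited; 8 ≤ 8 moves.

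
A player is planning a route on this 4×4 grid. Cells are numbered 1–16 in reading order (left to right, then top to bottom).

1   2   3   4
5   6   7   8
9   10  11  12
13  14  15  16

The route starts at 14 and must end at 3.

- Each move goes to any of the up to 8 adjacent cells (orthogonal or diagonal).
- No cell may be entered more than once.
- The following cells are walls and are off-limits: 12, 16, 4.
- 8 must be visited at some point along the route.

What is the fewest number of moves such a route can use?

3

Any route passes through 8 somewhere between 14 and 3. Summing Chebyshev distances along the two legs (14 → 8 → 3) gives a lower bound of 2 + 1 = 3 moves.
A route of 3 moves achieves this: 14 → 11 → 8 → 3.
Since 3 matches the lower bound, it is optimal.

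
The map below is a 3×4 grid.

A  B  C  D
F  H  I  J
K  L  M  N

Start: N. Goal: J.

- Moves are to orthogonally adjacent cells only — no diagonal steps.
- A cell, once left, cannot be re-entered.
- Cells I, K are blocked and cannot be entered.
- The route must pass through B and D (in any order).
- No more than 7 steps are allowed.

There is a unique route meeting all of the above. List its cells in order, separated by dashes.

N - M - L - H - B - C - D - J

The 7-move cap with required stops at B, D leaves no slack for detours.
Route from N: 2× left (reaching L), 2× up (reaching B), 2× right (reaching D), down to J — 7 moves in all.
Check: all required cells visited; 7 ≤ 7 moves.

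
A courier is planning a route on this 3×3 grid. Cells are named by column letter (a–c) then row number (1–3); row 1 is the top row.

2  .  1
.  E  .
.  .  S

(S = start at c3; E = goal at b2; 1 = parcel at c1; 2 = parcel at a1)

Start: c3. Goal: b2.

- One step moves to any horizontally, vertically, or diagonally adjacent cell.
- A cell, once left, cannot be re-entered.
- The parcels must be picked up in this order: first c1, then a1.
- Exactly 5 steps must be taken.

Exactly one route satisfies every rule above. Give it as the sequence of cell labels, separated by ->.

c3 -> c2 -> c1 -> b1 -> a1 -> b2

The waypoints must appear in the order c1, a1, with no cell reused.
Route from c3: 2× up (reaching c1), 2× left (reaching a1), down-right to b2 — 5 moves in all.
Check: order respected (1 at step 2, 2 at step 4); 5 moves as required.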